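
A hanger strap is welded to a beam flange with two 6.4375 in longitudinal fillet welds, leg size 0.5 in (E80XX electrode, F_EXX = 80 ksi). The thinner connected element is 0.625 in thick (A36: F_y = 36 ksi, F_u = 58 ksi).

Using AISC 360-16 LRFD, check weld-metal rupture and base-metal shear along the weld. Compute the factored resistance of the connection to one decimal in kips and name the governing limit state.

163.8 kips (weld metal governs)

Weld metal: throat = 0.707×0.5 = 0.3535 in, L = 2×6.4375 = 12.875 in. φR_n = 0.75 × 0.6 × 80 × 0.3535 × 12.875 = 163.8 kips.
Base metal shear (0.625 in plate): yield φR_n = 1.0×0.6×36×0.625×12.875 = 173.8 kips; rupture φR_n = 0.75×0.6×58×0.625×12.875 = 210.0 kips; take 173.8 kips (yield).
Governing: min(163.8, 173.8) = 163.8 kips → weld metal.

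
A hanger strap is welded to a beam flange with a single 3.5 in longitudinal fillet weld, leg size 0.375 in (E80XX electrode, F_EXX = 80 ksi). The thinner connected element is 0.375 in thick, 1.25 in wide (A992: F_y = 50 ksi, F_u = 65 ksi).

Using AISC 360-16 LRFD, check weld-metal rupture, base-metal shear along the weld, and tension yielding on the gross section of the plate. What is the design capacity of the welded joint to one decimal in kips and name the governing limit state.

Weld metal: throat = 0.707×0.375 = 0.26513 in, L = 3.5 in. φR_n = 0.75 × 0.6 × 80 × 0.26513 × 3.5 = 33.4 kips.
Base metal shear (0.375 in plate): yield φR_n = 1.0×0.6×50×0.375×3.5 = 39.4 kips; rupture φR_n = 0.75×0.6×65×0.375×3.5 = 38.4 kips; take 38.4 kips (rupture).
Tension yield (gross): A_g = 1.25×0.375 = 0.46875 in². φR_n = 0.90 × 50 × 0.46875 = 21.1 kips.
Governing: min(33.4, 38.4, 21.1) = 21.1 kips → gross-section yield.

21.1 kips (gross-section yield governs)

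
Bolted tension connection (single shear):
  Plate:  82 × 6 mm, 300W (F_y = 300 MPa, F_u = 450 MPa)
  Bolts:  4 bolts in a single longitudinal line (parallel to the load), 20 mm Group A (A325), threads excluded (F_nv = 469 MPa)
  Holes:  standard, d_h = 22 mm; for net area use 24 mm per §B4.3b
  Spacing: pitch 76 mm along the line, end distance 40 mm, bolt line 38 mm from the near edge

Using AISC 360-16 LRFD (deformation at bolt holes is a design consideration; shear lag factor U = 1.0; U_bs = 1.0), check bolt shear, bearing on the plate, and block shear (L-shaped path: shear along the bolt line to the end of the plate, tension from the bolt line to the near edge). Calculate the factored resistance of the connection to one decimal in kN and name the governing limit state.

269.7 kN (block shear governs)

Bolt shear: A_b = π(20)²/4 = 314.16 mm². φR_n = 0.75 × 469 × 314.16 × 4 × 1 = 442.0 kN.
Bearing (6 mm plate, F_u = 450 MPa): end bolts L_c = 40 − 22/2 = 29, R_n = min(1.2×29×6×450, 2.4×20×6×450) = 93.96 kN/bolt; interior L_c = 76 − 22 = 54, R_n = 129.6 kN/bolt. φR_n = 0.75 × (1×93.96 + 3×129.6) = 362.1 kN.
Block shear: shear path 1×[40+3×76] = 1×268 mm, A_gv = 1608, A_nv = 1×(268 − 3.5×24)×6 = 1104 mm²; tension to near edge: (38 − 0.5×24)×6 = 156 mm². R_n = min(0.6×450×1104, 0.6×300×1608) + 1.0×450×156 = min(298.08, 289.44) + 70.2 = 359.64 kN. φR_n = 0.75 × 359.64 = 269.7 kN.
Governing: min(442.0, 362.1, 269.7) = 269.7 kN → block shear.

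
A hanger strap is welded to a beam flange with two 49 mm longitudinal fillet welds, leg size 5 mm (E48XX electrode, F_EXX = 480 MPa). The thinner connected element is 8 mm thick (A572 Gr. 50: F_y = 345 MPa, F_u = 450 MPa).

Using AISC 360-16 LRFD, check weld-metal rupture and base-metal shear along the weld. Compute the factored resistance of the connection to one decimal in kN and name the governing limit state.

Weld metal: throat = 0.707×5 = 3.535 mm, L = 2×49 = 98 mm. φR_n = 0.75 × 0.6 × 480 × 3.535 × 98 = 74.8 kN.
Base metal shear (8 mm plate): yield φR_n = 1.0×0.6×345×8×98 = 162.3 kN; rupture φR_n = 0.75×0.6×450×8×98 = 158.8 kN; take 158.8 kN (rupture).
Governing: min(74.8, 158.8) = 74.8 kN → weld metal.

74.8 kN (weld metal governs)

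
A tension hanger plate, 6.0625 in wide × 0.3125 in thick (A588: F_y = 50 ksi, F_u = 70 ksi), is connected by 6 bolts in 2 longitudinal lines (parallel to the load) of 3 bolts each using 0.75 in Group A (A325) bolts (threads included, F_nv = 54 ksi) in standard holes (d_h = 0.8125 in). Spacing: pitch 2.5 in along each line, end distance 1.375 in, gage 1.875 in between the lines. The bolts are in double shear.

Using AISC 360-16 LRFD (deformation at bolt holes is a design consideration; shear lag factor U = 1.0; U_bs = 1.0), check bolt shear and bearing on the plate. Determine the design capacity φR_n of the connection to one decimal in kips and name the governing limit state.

156.3 kips (bearing governs)

Bolt shear: A_b = π(0.75)²/4 = 0.44179 in². φR_n = 0.75 × 54 × 0.44179 × 6 × 2 = 214.7 kips.
Bearing (0.3125 in plate, F_u = 70 ksi): end bolts L_c = 1.375 − 0.8125/2 = 0.96875, R_n = min(1.2×0.96875×0.3125×70, 2.4×0.75×0.3125×70) = 25.43 kips/bolt; interior L_c = 2.5 − 0.8125 = 1.6875, R_n = 39.375 kips/bolt. φR_n = 0.75 × (2×25.43 + 4×39.375) = 156.3 kips.
Governing: min(214.7, 156.3) = 156.3 kips → bearing.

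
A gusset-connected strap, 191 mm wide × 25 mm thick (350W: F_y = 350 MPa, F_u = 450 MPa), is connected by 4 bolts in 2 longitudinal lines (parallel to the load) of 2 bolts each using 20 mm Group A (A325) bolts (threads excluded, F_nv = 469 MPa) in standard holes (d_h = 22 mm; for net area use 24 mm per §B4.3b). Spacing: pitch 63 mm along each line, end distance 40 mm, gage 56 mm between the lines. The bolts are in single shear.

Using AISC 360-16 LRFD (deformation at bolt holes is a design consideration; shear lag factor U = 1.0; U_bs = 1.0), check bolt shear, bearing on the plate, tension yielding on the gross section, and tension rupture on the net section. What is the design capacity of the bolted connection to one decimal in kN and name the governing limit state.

442.0 kN (bolt shear governs)

Bolt shear: A_b = π(20)²/4 = 314.16 mm². φR_n = 0.75 × 469 × 314.16 × 4 × 1 = 442.0 kN.
Bearing (25 mm plate, F_u = 450 MPa): end bolts L_c = 40 − 22/2 = 29, R_n = min(1.2×29×25×450, 2.4×20×25×450) = 391.5 kN/bolt; interior L_c = 63 − 22 = 41, R_n = 540 kN/bolt. φR_n = 0.75 × (2×391.5 + 2×540) = 1397.3 kN.
Tension yield (gross): A_g = 191×25 = 4775 mm². φR_n = 0.90 × 350 × 4775 = 1504.1 kN.
Tension rupture (net): A_n = (191 − 2×24)×25 = 3575 mm² (U = 1.0, A_e = A_n). φR_n = 0.75 × 450 × 3575 = 1206.6 kN.
Governing: min(442.0, 1397.3, 1504.1, 1206.6) = 442.0 kN → bolt shear.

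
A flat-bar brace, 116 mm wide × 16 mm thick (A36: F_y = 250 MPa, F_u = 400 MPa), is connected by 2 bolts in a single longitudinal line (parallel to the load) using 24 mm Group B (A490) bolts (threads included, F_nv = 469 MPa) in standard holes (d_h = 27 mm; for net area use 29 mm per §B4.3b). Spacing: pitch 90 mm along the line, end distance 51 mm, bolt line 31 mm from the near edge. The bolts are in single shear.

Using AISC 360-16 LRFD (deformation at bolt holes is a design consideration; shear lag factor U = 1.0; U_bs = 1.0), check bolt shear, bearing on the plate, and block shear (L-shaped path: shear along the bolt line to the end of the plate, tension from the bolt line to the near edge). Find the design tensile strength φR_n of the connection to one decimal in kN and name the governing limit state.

318.3 kN (bolt shear governs)

Bolt shear: A_b = π(24)²/4 = 452.39 mm². φR_n = 0.75 × 469 × 452.39 × 2 × 1 = 318.3 kN.
Bearing (16 mm plate, F_u = 400 MPa): end bolts L_c = 51 − 27/2 = 37.5, R_n = min(1.2×37.5×16×400, 2.4×24×16×400) = 288 kN/bolt; interior L_c = 90 − 27 = 63, R_n = 368.64 kN/bolt. φR_n = 0.75 × (1×288 + 1×368.64) = 492.5 kN.
Block shear: shear path 1×[51+1×90] = 1×141 mm, A_gv = 2256, A_nv = 1×(141 − 1.5×29)×16 = 1560 mm²; tension to near edge: (31 − 0.5×29)×16 = 264 mm². R_n = min(0.6×400×1560, 0.6×250×2256) + 1.0×400×264 = min(374.4, 338.4) + 105.6 = 444 kN. φR_n = 0.75 × 444 = 333.0 kN.
Governing: min(318.3, 492.5, 333.0) = 318.3 kN → bolt shear.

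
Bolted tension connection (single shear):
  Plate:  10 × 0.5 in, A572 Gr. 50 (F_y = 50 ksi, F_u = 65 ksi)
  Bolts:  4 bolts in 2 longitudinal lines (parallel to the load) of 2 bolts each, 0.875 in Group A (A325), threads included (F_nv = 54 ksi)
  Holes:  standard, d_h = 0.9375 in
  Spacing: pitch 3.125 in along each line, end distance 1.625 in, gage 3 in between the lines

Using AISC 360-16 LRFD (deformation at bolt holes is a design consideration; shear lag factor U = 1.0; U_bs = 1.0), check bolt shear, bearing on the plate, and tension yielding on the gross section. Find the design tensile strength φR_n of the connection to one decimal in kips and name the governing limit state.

97.4 kips (bolt shear governs)

Bolt shear: A_b = π(0.875)²/4 = 0.60132 in². φR_n = 0.75 × 54 × 0.60132 × 4 × 1 = 97.4 kips.
Bearing (0.5 in plate, F_u = 65 ksi): end bolts L_c = 1.625 − 0.9375/2 = 1.15625, R_n = min(1.2×1.15625×0.5×65, 2.4×0.875×0.5×65) = 45.094 kips/bolt; interior L_c = 3.125 − 0.9375 = 2.1875, R_n = 68.25 kips/bolt. φR_n = 0.75 × (2×45.094 + 2×68.25) = 170.0 kips.
Tension yield (gross): A_g = 10×0.5 = 5 in². φR_n = 0.90 × 50 × 5 = 225.0 kips.
Governing: min(97.4, 170.0, 225.0) = 97.4 kips → bolt shear.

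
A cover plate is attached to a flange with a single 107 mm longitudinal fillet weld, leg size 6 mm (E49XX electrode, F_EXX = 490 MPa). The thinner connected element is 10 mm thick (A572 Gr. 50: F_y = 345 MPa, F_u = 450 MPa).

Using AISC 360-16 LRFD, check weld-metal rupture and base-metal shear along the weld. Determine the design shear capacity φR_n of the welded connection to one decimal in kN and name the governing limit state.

100.1 kN (weld metal governs)

Weld metal: throat = 0.707×6 = 4.242 mm, L = 107 mm. φR_n = 0.75 × 0.6 × 490 × 4.242 × 107 = 100.1 kN.
Base metal shear (10 mm plate): yield φR_n = 1.0×0.6×345×10×107 = 221.5 kN; rupture φR_n = 0.75×0.6×450×10×107 = 216.7 kN; take 216.7 kN (rupture).
Governing: min(100.1, 216.7) = 100.1 kN → weld metal.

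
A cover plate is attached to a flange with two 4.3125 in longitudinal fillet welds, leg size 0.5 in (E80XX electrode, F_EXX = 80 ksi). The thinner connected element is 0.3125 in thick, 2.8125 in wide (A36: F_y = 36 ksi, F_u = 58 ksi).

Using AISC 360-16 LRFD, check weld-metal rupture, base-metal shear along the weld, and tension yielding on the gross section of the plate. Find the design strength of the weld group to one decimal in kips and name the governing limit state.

28.5 kips (gross-section yield governs)

Weld metal: throat = 0.707×0.5 = 0.3535 in, L = 2×4.3125 = 8.625 in. φR_n = 0.75 × 0.6 × 80 × 0.3535 × 8.625 = 109.8 kips.
Base metal shear (0.3125 in plate): yield φR_n = 1.0×0.6×36×0.3125×8.625 = 58.2 kips; rupture φR_n = 0.75×0.6×58×0.3125×8.625 = 70.3 kips; take 58.2 kips (yield).
Tension yield (gross): A_g = 2.8125×0.3125 = 0.87891 in². φR_n = 0.90 × 36 × 0.87891 = 28.5 kips.
Governing: min(109.8, 58.2, 28.5) = 28.5 kips → gross-section yield.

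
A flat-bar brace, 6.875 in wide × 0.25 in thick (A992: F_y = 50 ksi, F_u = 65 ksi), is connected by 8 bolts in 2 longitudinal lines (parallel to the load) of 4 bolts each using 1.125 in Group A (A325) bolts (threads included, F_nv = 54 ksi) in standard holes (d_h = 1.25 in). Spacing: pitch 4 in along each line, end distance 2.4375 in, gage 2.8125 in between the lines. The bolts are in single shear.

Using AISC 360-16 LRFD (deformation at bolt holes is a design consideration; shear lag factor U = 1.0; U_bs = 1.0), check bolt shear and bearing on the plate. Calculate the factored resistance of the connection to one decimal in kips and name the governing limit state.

250.5 kips (bearing governs)

Bolt shear: A_b = π(1.125)²/4 = 0.99402 in². φR_n = 0.75 × 54 × 0.99402 × 8 × 1 = 322.1 kips.
Bearing (0.25 in plate, F_u = 65 ksi): end bolts L_c = 2.4375 − 1.25/2 = 1.8125, R_n = min(1.2×1.8125×0.25×65, 2.4×1.125×0.25×65) = 35.344 kips/bolt; interior L_c = 4 − 1.25 = 2.75, R_n = 43.875 kips/bolt. φR_n = 0.75 × (2×35.344 + 6×43.875) = 250.5 kips.
Governing: min(322.1, 250.5) = 250.5 kips → bearing.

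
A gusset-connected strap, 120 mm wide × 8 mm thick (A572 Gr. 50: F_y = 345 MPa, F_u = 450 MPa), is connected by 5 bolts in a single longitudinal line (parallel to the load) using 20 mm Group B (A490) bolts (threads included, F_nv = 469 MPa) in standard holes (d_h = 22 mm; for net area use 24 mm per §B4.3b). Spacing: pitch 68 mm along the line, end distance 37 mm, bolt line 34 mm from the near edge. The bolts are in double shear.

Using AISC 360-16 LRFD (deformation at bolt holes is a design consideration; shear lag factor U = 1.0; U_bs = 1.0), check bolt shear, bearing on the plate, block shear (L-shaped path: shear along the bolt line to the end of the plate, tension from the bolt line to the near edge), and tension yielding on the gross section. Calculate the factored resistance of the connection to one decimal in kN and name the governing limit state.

298.1 kN (gross-section yield governs)

Bolt shear: A_b = π(20)²/4 = 314.16 mm². φR_n = 0.75 × 469 × 314.16 × 5 × 2 = 1105.1 kN.
Bearing (8 mm plate, F_u = 450 MPa): end bolts L_c = 37 − 22/2 = 26, R_n = min(1.2×26×8×450, 2.4×20×8×450) = 112.32 kN/bolt; interior L_c = 68 − 22 = 46, R_n = 172.8 kN/bolt. φR_n = 0.75 × (1×112.32 + 4×172.8) = 602.6 kN.
Block shear: shear path 1×[37+4×68] = 1×309 mm, A_gv = 2472, A_nv = 1×(309 − 4.5×24)×8 = 1608 mm²; tension to near edge: (34 − 0.5×24)×8 = 176 mm². R_n = min(0.6×450×1608, 0.6×345×2472) + 1.0×450×176 = min(434.16, 511.7) + 79.2 = 513.36 kN. φR_n = 0.75 × 513.36 = 385.0 kN.
Tension yield (gross): A_g = 120×8 = 960 mm². φR_n = 0.90 × 345 × 960 = 298.1 kN.
Governing: min(1105.1, 602.6, 385.0, 298.1) = 298.1 kN → gross-section yield.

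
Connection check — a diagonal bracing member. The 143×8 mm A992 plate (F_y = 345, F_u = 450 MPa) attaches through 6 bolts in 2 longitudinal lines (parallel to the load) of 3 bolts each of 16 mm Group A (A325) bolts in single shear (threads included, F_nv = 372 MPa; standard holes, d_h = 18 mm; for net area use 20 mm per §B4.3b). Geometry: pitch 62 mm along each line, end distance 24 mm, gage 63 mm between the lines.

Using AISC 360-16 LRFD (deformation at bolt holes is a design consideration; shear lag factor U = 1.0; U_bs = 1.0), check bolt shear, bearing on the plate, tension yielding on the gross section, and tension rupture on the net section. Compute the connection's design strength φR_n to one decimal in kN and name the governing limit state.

278.1 kN (net-section rupture governs)

Bolt shear: A_b = π(16)²/4 = 201.06 mm². φR_n = 0.75 × 372 × 201.06 × 6 × 1 = 336.6 kN.
Bearing (8 mm plate, F_u = 450 MPa): end bolts L_c = 24 − 18/2 = 15, R_n = min(1.2×15×8×450, 2.4×16×8×450) = 64.8 kN/bolt; interior L_c = 62 − 18 = 44, R_n = 138.24 kN/bolt. φR_n = 0.75 × (2×64.8 + 4×138.24) = 511.9 kN.
Tension yield (gross): A_g = 143×8 = 1144 mm². φR_n = 0.90 × 345 × 1144 = 355.2 kN.
Tension rupture (net): A_n = (143 − 2×20)×8 = 824 mm² (U = 1.0, A_e = A_n). φR_n = 0.75 × 450 × 824 = 278.1 kN.
Governing: min(336.6, 511.9, 355.2, 278.1) = 278.1 kN → net-section rupture.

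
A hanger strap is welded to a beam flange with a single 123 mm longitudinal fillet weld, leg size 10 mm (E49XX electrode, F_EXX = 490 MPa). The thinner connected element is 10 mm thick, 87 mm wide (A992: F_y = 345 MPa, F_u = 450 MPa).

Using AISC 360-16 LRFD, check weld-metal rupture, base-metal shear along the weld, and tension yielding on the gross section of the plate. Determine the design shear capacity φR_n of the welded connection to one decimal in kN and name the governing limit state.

191.7 kN (weld metal governs)

Weld metal: throat = 0.707×10 = 7.07 mm, L = 123 mm. φR_n = 0.75 × 0.6 × 490 × 7.07 × 123 = 191.7 kN.
Base metal shear (10 mm plate): yield φR_n = 1.0×0.6×345×10×123 = 254.6 kN; rupture φR_n = 0.75×0.6×450×10×123 = 249.1 kN; take 249.1 kN (rupture).
Tension yield (gross): A_g = 87×10 = 870 mm². φR_n = 0.90 × 345 × 870 = 270.1 kN.
Governing: min(191.7, 249.1, 270.1) = 191.7 kN → weld metal.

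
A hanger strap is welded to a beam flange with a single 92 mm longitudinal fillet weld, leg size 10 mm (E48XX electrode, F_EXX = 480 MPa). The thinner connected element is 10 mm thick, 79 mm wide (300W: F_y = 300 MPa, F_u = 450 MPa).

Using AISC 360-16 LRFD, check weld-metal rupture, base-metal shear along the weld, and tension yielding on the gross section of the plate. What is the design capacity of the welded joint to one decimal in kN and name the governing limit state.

140.5 kN (weld metal governs)

Weld metal: throat = 0.707×10 = 7.07 mm, L = 92 mm. φR_n = 0.75 × 0.6 × 480 × 7.07 × 92 = 140.5 kN.
Base metal shear (10 mm plate): yield φR_n = 1.0×0.6×300×10×92 = 165.6 kN; rupture φR_n = 0.75×0.6×450×10×92 = 186.3 kN; take 165.6 kN (yield).
Tension yield (gross): A_g = 79×10 = 790 mm². φR_n = 0.90 × 300 × 790 = 213.3 kN.
Governing: min(140.5, 165.6, 213.3) = 140.5 kN → weld metal.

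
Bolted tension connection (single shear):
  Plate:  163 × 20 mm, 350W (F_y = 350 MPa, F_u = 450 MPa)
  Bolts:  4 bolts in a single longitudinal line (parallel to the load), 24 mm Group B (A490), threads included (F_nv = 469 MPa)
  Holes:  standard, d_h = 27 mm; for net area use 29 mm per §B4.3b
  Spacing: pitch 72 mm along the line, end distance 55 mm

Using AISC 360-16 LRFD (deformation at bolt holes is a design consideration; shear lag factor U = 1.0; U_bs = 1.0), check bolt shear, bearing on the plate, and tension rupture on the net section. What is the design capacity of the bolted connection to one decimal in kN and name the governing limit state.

636.5 kN (bolt shear governs)

Bolt shear: A_b = π(24)²/4 = 452.39 mm². φR_n = 0.75 × 469 × 452.39 × 4 × 1 = 636.5 kN.
Bearing (20 mm plate, F_u = 450 MPa): end bolts L_c = 55 − 27/2 = 41.5, R_n = min(1.2×41.5×20×450, 2.4×24×20×450) = 448.2 kN/bolt; interior L_c = 72 − 27 = 45, R_n = 486 kN/bolt. φR_n = 0.75 × (1×448.2 + 3×486) = 1429.7 kN.
Tension rupture (net): A_n = (163 − 1×29)×20 = 2680 mm² (U = 1.0, A_e = A_n). φR_n = 0.75 × 450 × 2680 = 904.5 kN.
Governing: min(636.5, 1429.7, 904.5) = 636.5 kN → bolt shear.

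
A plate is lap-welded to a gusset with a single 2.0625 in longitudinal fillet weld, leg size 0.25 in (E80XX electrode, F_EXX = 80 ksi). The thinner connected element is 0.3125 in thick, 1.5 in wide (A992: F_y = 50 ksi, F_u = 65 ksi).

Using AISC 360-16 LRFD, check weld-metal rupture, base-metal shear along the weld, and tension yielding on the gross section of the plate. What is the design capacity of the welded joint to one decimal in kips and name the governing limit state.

13.1 kips (weld metal governs)

Weld metal: throat = 0.707×0.25 = 0.17675 in, L = 2.0625 in. φR_n = 0.75 × 0.6 × 80 × 0.17675 × 2.0625 = 13.1 kips.
Base metal shear (0.3125 in plate): yield φR_n = 1.0×0.6×50×0.3125×2.0625 = 19.3 kips; rupture φR_n = 0.75×0.6×65×0.3125×2.0625 = 18.9 kips; take 18.9 kips (rupture).
Tension yield (gross): A_g = 1.5×0.3125 = 0.46875 in². φR_n = 0.90 × 50 × 0.46875 = 21.1 kips.
Governing: min(13.1, 18.9, 21.1) = 13.1 kips → weld metal.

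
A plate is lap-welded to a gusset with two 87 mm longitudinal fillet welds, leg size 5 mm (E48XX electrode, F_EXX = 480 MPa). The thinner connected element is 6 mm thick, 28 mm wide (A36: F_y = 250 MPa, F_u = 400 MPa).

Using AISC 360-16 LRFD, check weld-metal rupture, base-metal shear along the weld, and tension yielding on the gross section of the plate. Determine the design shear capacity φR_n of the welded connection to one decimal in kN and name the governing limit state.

37.8 kN (gross-section yield governs)

Weld metal: throat = 0.707×5 = 3.535 mm, L = 2×87 = 174 mm. φR_n = 0.75 × 0.6 × 480 × 3.535 × 174 = 132.9 kN.
Base metal shear (6 mm plate): yield φR_n = 1.0×0.6×250×6×174 = 156.6 kN; rupture φR_n = 0.75×0.6×400×6×174 = 187.9 kN; take 156.6 kN (yield).
Tension yield (gross): A_g = 28×6 = 168 mm². φR_n = 0.90 × 250 × 168 = 37.8 kN.
Governing: min(132.9, 156.6, 37.8) = 37.8 kN → gross-section yield.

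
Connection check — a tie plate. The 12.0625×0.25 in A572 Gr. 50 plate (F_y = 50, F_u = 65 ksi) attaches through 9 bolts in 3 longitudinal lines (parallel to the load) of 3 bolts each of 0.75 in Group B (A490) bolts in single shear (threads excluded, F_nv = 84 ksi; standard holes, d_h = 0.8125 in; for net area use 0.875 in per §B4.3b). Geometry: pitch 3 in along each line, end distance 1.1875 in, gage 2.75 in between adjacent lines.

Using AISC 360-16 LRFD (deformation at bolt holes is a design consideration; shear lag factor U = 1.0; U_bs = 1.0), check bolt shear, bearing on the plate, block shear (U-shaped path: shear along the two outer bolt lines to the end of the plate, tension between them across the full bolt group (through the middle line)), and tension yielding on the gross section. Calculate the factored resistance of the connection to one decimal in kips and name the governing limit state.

118.8 kips (block shear governs)

Bolt shear: A_b = π(0.75)²/4 = 0.44179 in². φR_n = 0.75 × 84 × 0.44179 × 9 × 1 = 250.5 kips.
Bearing (0.25 in plate, F_u = 65 ksi): end bolts L_c = 1.1875 − 0.8125/2 = 0.78125, R_n = min(1.2×0.78125×0.25×65, 2.4×0.75×0.25×65) = 15.234 kips/bolt; interior L_c = 3 − 0.8125 = 2.1875, R_n = 29.25 kips/bolt. φR_n = 0.75 × (3×15.234 + 6×29.25) = 165.9 kips.
Block shear: shear path 2×[1.1875+2×3] = 2×7.1875 in, A_gv = 3.5938, A_nv = 2×(7.1875 − 2.5×0.875)×0.25 = 2.5 in²; tension across gage: (5.5 − 2×0.875)×0.25 = 0.9375 in². R_n = min(0.6×65×2.5, 0.6×50×3.5938) + 1.0×65×0.9375 = min(97.5, 107.81) + 60.938 = 158.44 kips. φR_n = 0.75 × 158.44 = 118.8 kips.
Tension yield (gross): A_g = 12.0625×0.25 = 3.0156 in². φR_n = 0.90 × 50 × 3.0156 = 135.7 kips.
Governing: min(250.5, 165.9, 118.8, 135.7) = 118.8 kips → block shear.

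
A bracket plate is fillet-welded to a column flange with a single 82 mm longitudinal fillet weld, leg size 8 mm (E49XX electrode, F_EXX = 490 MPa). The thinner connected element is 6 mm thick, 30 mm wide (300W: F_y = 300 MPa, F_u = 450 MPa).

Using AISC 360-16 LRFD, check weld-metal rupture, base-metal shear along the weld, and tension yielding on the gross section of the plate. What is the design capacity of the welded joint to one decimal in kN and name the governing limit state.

48.6 kN (gross-section yield governs)

Weld metal: throat = 0.707×8 = 5.656 mm, L = 82 mm. φR_n = 0.75 × 0.6 × 490 × 5.656 × 82 = 102.3 kN.
Base metal shear (6 mm plate): yield φR_n = 1.0×0.6×300×6×82 = 88.6 kN; rupture φR_n = 0.75×0.6×450×6×82 = 99.6 kN; take 88.6 kN (yield).
Tension yield (gross): A_g = 30×6 = 180 mm². φR_n = 0.90 × 300 × 180 = 48.6 kN.
Governing: min(102.3, 88.6, 48.6) = 48.6 kN → gross-section yield.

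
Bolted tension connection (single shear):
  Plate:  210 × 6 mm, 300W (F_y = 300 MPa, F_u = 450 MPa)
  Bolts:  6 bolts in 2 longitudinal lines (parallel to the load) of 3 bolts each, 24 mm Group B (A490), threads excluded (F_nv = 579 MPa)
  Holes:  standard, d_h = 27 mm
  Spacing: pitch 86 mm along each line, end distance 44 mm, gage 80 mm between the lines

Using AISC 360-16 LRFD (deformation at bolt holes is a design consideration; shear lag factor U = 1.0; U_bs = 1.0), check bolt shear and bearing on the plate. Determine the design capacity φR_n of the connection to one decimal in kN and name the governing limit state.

Bolt shear: A_b = π(24)²/4 = 452.39 mm². φR_n = 0.75 × 579 × 452.39 × 6 × 1 = 1178.7 kN.
Bearing (6 mm plate, F_u = 450 MPa): end bolts L_c = 44 − 27/2 = 30.5, R_n = min(1.2×30.5×6×450, 2.4×24×6×450) = 98.82 kN/bolt; interior L_c = 86 − 27 = 59, R_n = 155.52 kN/bolt. φR_n = 0.75 × (2×98.82 + 4×155.52) = 614.8 kN.
Governing: min(1178.7, 614.8) = 614.8 kN → bearing.

614.8 kN (bearing governs)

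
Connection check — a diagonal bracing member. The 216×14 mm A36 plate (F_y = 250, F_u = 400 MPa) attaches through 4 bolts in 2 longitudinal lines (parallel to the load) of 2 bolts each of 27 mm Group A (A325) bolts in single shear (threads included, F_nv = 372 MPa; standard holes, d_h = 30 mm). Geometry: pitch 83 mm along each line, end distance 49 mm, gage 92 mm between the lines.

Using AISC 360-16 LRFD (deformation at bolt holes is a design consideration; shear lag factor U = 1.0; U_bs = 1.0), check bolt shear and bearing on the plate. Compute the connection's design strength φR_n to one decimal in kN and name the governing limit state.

Bolt shear: A_b = π(27)²/4 = 572.56 mm². φR_n = 0.75 × 372 × 572.56 × 4 × 1 = 639.0 kN.
Bearing (14 mm plate, F_u = 400 MPa): end bolts L_c = 49 − 30/2 = 34, R_n = min(1.2×34×14×400, 2.4×27×14×400) = 228.48 kN/bolt; interior L_c = 83 − 30 = 53, R_n = 356.16 kN/bolt. φR_n = 0.75 × (2×228.48 + 2×356.16) = 877.0 kN.
Governing: min(639.0, 877.0) = 639.0 kN → bolt shear.

639.0 kN (bolt shear governs)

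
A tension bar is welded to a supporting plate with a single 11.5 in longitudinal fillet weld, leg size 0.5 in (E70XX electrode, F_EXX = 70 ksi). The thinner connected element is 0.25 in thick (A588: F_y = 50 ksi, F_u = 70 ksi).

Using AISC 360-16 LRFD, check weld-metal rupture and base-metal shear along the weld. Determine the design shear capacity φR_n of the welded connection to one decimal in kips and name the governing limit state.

86.3 kips (base-metal shear governs)

Weld metal: throat = 0.707×0.5 = 0.3535 in, L = 11.5 in. φR_n = 0.75 × 0.6 × 70 × 0.3535 × 11.5 = 128.1 kips.
Base metal shear (0.25 in plate): yield φR_n = 1.0×0.6×50×0.25×11.5 = 86.3 kips; rupture φR_n = 0.75×0.6×70×0.25×11.5 = 90.6 kips; take 86.3 kips (yield).
Governing: min(128.1, 86.3) = 86.3 kips → base-metal shear.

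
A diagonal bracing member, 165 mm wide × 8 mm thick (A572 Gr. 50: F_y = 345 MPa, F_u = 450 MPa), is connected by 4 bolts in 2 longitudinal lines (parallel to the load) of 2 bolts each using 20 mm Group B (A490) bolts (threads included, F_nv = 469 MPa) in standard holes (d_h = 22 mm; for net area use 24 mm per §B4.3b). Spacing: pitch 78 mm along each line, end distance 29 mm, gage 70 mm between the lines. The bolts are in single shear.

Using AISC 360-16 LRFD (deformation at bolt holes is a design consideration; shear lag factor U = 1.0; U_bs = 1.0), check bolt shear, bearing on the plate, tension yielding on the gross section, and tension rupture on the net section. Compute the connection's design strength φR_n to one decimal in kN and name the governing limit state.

Bolt shear: A_b = π(20)²/4 = 314.16 mm². φR_n = 0.75 × 469 × 314.16 × 4 × 1 = 442.0 kN.
Bearing (8 mm plate, F_u = 450 MPa): end bolts L_c = 29 − 22/2 = 18, R_n = min(1.2×18×8×450, 2.4×20×8×450) = 77.76 kN/bolt; interior L_c = 78 − 22 = 56, R_n = 172.8 kN/bolt. φR_n = 0.75 × (2×77.76 + 2×172.8) = 375.8 kN.
Tension yield (gross): A_g = 165×8 = 1320 mm². φR_n = 0.90 × 345 × 1320 = 409.9 kN.
Tension rupture (net): A_n = (165 − 2×24)×8 = 936 mm² (U = 1.0, A_e = A_n). φR_n = 0.75 × 450 × 936 = 315.9 kN.
Governing: min(442.0, 375.8, 409.9, 315.9) = 315.9 kN → net-section rupture.

315.9 kN (net-section rupture governs)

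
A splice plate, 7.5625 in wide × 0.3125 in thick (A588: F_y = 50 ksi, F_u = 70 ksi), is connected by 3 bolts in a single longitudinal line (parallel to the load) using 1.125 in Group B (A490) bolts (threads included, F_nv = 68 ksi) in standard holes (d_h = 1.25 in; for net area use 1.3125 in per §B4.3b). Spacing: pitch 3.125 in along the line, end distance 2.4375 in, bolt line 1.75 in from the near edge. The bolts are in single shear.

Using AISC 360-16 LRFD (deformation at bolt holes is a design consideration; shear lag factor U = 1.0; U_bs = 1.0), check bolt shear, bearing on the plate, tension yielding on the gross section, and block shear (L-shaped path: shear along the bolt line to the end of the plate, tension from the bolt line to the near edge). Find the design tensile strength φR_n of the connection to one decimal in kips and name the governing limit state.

71.2 kips (block shear governs)

Bolt shear: A_b = π(1.125)²/4 = 0.99402 in². φR_n = 0.75 × 68 × 0.99402 × 3 × 1 = 152.1 kips.
Bearing (0.3125 in plate, F_u = 70 ksi): end bolts L_c = 2.4375 − 1.25/2 = 1.8125, R_n = min(1.2×1.8125×0.3125×70, 2.4×1.125×0.3125×70) = 47.578 kips/bolt; interior L_c = 3.125 − 1.25 = 1.875, R_n = 49.219 kips/bolt. φR_n = 0.75 × (1×47.578 + 2×49.219) = 109.5 kips.
Tension yield (gross): A_g = 7.5625×0.3125 = 2.3633 in². φR_n = 0.90 × 50 × 2.3633 = 106.3 kips.
Block shear: shear path 1×[2.4375+2×3.125] = 1×8.6875 in, A_gv = 2.7148, A_nv = 1×(8.6875 − 2.5×1.3125)×0.3125 = 1.6895 in²; tension to near edge: (1.75 − 0.5×1.3125)×0.3125 = 0.3418 in². R_n = min(0.6×70×1.6895, 0.6×50×2.7148) + 1.0×70×0.3418 = min(70.959, 81.444) + 23.926 = 94.885 kips. φR_n = 0.75 × 94.885 = 71.2 kips.
Governing: min(152.1, 109.5, 106.3, 71.2) = 71.2 kips → block shear.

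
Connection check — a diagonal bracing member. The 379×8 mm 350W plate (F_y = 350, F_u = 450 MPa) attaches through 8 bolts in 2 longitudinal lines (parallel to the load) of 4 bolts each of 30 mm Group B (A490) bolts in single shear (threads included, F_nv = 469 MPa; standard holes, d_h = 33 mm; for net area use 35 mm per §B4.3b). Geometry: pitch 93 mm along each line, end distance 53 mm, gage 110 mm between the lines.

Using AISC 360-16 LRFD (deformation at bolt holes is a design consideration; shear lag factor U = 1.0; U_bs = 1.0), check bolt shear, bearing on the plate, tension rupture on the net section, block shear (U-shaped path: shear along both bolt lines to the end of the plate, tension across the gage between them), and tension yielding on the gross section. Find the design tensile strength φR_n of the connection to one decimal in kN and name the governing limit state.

Bolt shear: A_b = π(30)²/4 = 706.86 mm². φR_n = 0.75 × 469 × 706.86 × 8 × 1 = 1989.1 kN.
Bearing (8 mm plate, F_u = 450 MPa): end bolts L_c = 53 − 33/2 = 36.5, R_n = min(1.2×36.5×8×450, 2.4×30×8×450) = 157.68 kN/bolt; interior L_c = 93 − 33 = 60, R_n = 259.2 kN/bolt. φR_n = 0.75 × (2×157.68 + 6×259.2) = 1402.9 kN.
Tension rupture (net): A_n = (379 − 2×35)×8 = 2472 mm² (U = 1.0, A_e = A_n). φR_n = 0.75 × 450 × 2472 = 834.3 kN.
Block shear: shear path 2×[53+3×93] = 2×332 mm, A_gv = 5312, A_nv = 2×(332 − 3.5×35)×8 = 3352 mm²; tension across gage: (110 − 1×35)×8 = 600 mm². R_n = min(0.6×450×3352, 0.6×350×5312) + 1.0×450×600 = min(905.04, 1115.5) + 270 = 1175 kN. φR_n = 0.75 × 1175 = 881.3 kN.
Tension yield (gross): A_g = 379×8 = 3032 mm². φR_n = 0.90 × 350 × 3032 = 955.1 kN.
Governing: min(1989.1, 1402.9, 834.3, 881.3, 955.1) = 834.3 kN → net-section rupture.

834.3 kN (net-section rupture governs)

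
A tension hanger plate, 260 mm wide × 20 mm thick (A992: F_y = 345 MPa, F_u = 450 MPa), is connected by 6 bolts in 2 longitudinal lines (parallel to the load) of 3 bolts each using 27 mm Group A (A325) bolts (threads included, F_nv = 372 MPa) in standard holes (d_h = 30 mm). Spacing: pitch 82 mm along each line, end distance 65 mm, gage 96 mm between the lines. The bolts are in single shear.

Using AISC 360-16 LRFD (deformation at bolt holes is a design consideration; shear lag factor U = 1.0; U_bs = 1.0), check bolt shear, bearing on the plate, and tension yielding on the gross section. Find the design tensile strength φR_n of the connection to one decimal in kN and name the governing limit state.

Bolt shear: A_b = π(27)²/4 = 572.56 mm². φR_n = 0.75 × 372 × 572.56 × 6 × 1 = 958.5 kN.
Bearing (20 mm plate, F_u = 450 MPa): end bolts L_c = 65 − 30/2 = 50, R_n = min(1.2×50×20×450, 2.4×27×20×450) = 540 kN/bolt; interior L_c = 82 − 30 = 52, R_n = 561.6 kN/bolt. φR_n = 0.75 × (2×540 + 4×561.6) = 2494.8 kN.
Tension yield (gross): A_g = 260×20 = 5200 mm². φR_n = 0.90 × 345 × 5200 = 1614.6 kN.
Governing: min(958.5, 2494.8, 1614.6) = 958.5 kN → bolt shear.

958.5 kN (bolt shear governs)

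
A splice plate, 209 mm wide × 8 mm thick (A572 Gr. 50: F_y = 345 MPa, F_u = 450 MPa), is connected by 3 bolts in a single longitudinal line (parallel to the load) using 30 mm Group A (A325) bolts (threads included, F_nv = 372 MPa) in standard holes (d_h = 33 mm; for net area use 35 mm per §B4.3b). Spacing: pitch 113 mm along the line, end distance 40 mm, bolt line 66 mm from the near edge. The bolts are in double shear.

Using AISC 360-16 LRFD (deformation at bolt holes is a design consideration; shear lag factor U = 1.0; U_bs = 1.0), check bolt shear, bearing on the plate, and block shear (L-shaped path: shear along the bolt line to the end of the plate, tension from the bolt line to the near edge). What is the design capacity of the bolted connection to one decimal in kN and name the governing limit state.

Bolt shear: A_b = π(30)²/4 = 706.86 mm². φR_n = 0.75 × 372 × 706.86 × 3 × 2 = 1183.3 kN.
Bearing (8 mm plate, F_u = 450 MPa): end bolts L_c = 40 − 33/2 = 23.5, R_n = min(1.2×23.5×8×450, 2.4×30×8×450) = 101.52 kN/bolt; interior L_c = 113 − 33 = 80, R_n = 259.2 kN/bolt. φR_n = 0.75 × (1×101.52 + 2×259.2) = 464.9 kN.
Block shear: shear path 1×[40+2×113] = 1×266 mm, A_gv = 2128, A_nv = 1×(266 − 2.5×35)×8 = 1428 mm²; tension to near edge: (66 − 0.5×35)×8 = 388 mm². R_n = min(0.6×450×1428, 0.6×345×2128) + 1.0×450×388 = min(385.56, 440.5) + 174.6 = 560.16 kN. φR_n = 0.75 × 560.16 = 420.1 kN.
Governing: min(1183.3, 464.9, 420.1) = 420.1 kN → block shear.

420.1 kN (block shear governs)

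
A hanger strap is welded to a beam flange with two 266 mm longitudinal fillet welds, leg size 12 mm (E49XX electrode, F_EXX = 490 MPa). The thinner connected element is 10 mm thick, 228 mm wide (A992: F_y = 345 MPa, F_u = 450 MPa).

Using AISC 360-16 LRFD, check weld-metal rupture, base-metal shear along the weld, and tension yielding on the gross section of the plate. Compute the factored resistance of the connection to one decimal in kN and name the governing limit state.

Weld metal: throat = 0.707×12 = 8.484 mm, L = 2×266 = 532 mm. φR_n = 0.75 × 0.6 × 490 × 8.484 × 532 = 995.2 kN.
Base metal shear (10 mm plate): yield φR_n = 1.0×0.6×345×10×532 = 1101.2 kN; rupture φR_n = 0.75×0.6×450×10×532 = 1077.3 kN; take 1077.3 kN (rupture).
Tension yield (gross): A_g = 228×10 = 2280 mm². φR_n = 0.90 × 345 × 2280 = 707.9 kN.
Governing: min(995.2, 1077.3, 707.9) = 707.9 kN → gross-section yield.

707.9 kN (gross-section yield governs)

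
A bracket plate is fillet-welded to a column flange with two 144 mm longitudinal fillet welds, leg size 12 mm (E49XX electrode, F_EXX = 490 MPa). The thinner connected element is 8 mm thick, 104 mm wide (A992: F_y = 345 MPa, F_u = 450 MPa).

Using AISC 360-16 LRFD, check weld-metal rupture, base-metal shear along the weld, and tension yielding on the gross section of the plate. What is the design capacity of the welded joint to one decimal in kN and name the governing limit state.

Weld metal: throat = 0.707×12 = 8.484 mm, L = 2×144 = 288 mm. φR_n = 0.75 × 0.6 × 490 × 8.484 × 288 = 538.8 kN.
Base metal shear (8 mm plate): yield φR_n = 1.0×0.6×345×8×288 = 476.9 kN; rupture φR_n = 0.75×0.6×450×8×288 = 466.6 kN; take 466.6 kN (rupture).
Tension yield (gross): A_g = 104×8 = 832 mm². φR_n = 0.90 × 345 × 832 = 258.3 kN.
Governing: min(538.8, 466.6, 258.3) = 258.3 kN → gross-section yield.

258.3 kN (gross-section yield governs)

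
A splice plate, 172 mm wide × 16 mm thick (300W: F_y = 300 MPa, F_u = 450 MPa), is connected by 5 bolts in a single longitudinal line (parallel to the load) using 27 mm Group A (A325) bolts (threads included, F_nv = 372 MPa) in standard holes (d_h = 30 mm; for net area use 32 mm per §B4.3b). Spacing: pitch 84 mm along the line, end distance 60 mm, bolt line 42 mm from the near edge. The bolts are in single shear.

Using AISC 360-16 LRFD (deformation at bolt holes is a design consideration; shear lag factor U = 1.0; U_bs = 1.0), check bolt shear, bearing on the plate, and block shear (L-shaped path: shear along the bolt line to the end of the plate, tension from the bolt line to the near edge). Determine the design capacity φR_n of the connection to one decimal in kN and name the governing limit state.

798.7 kN (bolt shear governs)

Bolt shear: A_b = π(27)²/4 = 572.56 mm². φR_n = 0.75 × 372 × 572.56 × 5 × 1 = 798.7 kN.
Bearing (16 mm plate, F_u = 450 MPa): end bolts L_c = 60 − 30/2 = 45, R_n = min(1.2×45×16×450, 2.4×27×16×450) = 388.8 kN/bolt; interior L_c = 84 − 30 = 54, R_n = 466.56 kN/bolt. φR_n = 0.75 × (1×388.8 + 4×466.56) = 1691.3 kN.
Block shear: shear path 1×[60+4×84] = 1×396 mm, A_gv = 6336, A_nv = 1×(396 − 4.5×32)×16 = 4032 mm²; tension to near edge: (42 − 0.5×32)×16 = 416 mm². R_n = min(0.6×450×4032, 0.6×300×6336) + 1.0×450×416 = min(1088.6, 1140.5) + 187.2 = 1275.8 kN. φR_n = 0.75 × 1275.8 = 956.9 kN.
Governing: min(798.7, 1691.3, 956.9) = 798.7 kN → bolt shear.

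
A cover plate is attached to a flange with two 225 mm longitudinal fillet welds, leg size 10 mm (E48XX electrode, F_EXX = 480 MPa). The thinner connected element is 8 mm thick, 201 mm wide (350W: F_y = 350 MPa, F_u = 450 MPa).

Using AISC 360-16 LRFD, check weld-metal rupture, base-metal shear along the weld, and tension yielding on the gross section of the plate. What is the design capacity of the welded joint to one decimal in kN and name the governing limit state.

Weld metal: throat = 0.707×10 = 7.07 mm, L = 2×225 = 450 mm. φR_n = 0.75 × 0.6 × 480 × 7.07 × 450 = 687.2 kN.
Base metal shear (8 mm plate): yield φR_n = 1.0×0.6×350×8×450 = 756.0 kN; rupture φR_n = 0.75×0.6×450×8×450 = 729.0 kN; take 729.0 kN (rupture).
Tension yield (gross): A_g = 201×8 = 1608 mm². φR_n = 0.90 × 350 × 1608 = 506.5 kN.
Governing: min(687.2, 729.0, 506.5) = 506.5 kN → gross-section yield.

506.5 kN (gross-section yield governs)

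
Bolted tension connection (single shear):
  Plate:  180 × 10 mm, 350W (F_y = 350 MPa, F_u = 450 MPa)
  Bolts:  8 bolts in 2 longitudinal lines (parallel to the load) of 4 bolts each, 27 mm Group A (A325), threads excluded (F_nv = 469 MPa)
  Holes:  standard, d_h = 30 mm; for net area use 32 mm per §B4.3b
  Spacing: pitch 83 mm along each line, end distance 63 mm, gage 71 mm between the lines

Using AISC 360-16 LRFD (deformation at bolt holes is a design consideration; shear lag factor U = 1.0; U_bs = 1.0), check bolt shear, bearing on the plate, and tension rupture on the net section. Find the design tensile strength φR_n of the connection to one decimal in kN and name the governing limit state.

Bolt shear: A_b = π(27)²/4 = 572.56 mm². φR_n = 0.75 × 469 × 572.56 × 8 × 1 = 1611.2 kN.
Bearing (10 mm plate, F_u = 450 MPa): end bolts L_c = 63 − 30/2 = 48, R_n = min(1.2×48×10×450, 2.4×27×10×450) = 259.2 kN/bolt; interior L_c = 83 − 30 = 53, R_n = 286.2 kN/bolt. φR_n = 0.75 × (2×259.2 + 6×286.2) = 1676.7 kN.
Tension rupture (net): A_n = (180 − 2×32)×10 = 1160 mm² (U = 1.0, A_e = A_n). φR_n = 0.75 × 450 × 1160 = 391.5 kN.
Governing: min(1611.2, 1676.7, 391.5) = 391.5 kN → net-section rupture.

391.5 kN (net-section rupture governs)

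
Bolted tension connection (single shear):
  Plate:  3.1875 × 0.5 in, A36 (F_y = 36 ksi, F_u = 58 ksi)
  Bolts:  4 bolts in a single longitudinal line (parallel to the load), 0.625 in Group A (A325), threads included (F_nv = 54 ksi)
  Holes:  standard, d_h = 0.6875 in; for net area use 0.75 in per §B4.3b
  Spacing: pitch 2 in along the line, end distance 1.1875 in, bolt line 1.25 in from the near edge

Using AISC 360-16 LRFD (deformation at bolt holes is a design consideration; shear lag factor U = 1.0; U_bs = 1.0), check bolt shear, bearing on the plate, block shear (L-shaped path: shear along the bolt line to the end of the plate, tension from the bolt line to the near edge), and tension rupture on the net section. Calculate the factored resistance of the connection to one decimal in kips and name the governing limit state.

Bolt shear: A_b = π(0.625)²/4 = 0.3068 in². φR_n = 0.75 × 54 × 0.3068 × 4 × 1 = 49.7 kips.
Bearing (0.5 in plate, F_u = 58 ksi): end bolts L_c = 1.1875 − 0.6875/2 = 0.84375, R_n = min(1.2×0.84375×0.5×58, 2.4×0.625×0.5×58) = 29.363 kips/bolt; interior L_c = 2 − 0.6875 = 1.3125, R_n = 43.5 kips/bolt. φR_n = 0.75 × (1×29.363 + 3×43.5) = 119.9 kips.
Block shear: shear path 1×[1.1875+3×2] = 1×7.1875 in, A_gv = 3.5938, A_nv = 1×(7.1875 − 3.5×0.75)×0.5 = 2.2813 in²; tension to near edge: (1.25 − 0.5×0.75)×0.5 = 0.4375 in². R_n = min(0.6×58×2.2813, 0.6×36×3.5938) + 1.0×58×0.4375 = min(79.389, 77.626) + 25.375 = 103 kips. φR_n = 0.75 × 103 = 77.3 kips.
Tension rupture (net): A_n = (3.1875 − 1×0.75)×0.5 = 1.2188 in² (U = 1.0, A_e = A_n). φR_n = 0.75 × 58 × 1.2188 = 53.0 kips.
Governing: min(49.7, 119.9, 77.3, 53.0) = 49.7 kips → bolt shear.

49.7 kips (bolt shear governs)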